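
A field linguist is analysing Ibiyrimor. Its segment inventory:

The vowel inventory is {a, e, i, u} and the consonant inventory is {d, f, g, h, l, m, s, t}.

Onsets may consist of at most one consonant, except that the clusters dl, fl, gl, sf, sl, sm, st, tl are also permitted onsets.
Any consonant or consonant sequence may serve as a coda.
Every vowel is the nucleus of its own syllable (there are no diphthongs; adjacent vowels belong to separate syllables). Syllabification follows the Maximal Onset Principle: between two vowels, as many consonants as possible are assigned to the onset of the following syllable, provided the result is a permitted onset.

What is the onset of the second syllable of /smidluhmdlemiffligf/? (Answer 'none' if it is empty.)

dl

Vowels present: i, u, e, i, i; each is a nucleus, giving 5 syllables.
/i…u/ gap (V1→V2): /dl/ is a licit onset in full, so it all attaches to the next syllable.
/u…e/ gap (V2→V3): /hmdl/ — longest licit onset from the right is /dl/, leaving /hm/ as coda.
/e…i/ gap (V3→V4): /m/ → onset of the next syllable (single consonants are always licit onsets).
/i…i/ gap (V4→V5): cluster /ffl/ — the longest permitted-onset suffix is /fl/; onset = /fl/, preceding coda = /f/.
Syllabification: smi.dluhm.dle.mif.fligf.
Syllable 2 is /dluhm/: onset /dl/, nucleus /u/, coda /hm/.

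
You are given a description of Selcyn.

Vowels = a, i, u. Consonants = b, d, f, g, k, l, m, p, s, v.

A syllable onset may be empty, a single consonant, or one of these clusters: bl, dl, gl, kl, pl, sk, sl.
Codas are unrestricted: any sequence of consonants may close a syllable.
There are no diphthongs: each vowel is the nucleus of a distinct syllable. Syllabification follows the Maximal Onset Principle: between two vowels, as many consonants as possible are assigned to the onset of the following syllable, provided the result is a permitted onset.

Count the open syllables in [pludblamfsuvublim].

2

Vowels present: u, a, u, u, i; each is a nucleus, giving 5 syllables.
/u…a/ gap (V1→V2): /dbl/; trying suffixes from longest down, /bl/ is the first permitted one, so coda /d/ | onset /bl/.
/a…u/ gap (V2→V3): cluster /mfs/ — the longest permitted-onset suffix is /s/; onset = /s/, preceding coda = /mf/.
/u…u/ gap (V3→V4): /v/ → onset of the next syllable (single consonants are always licit onsets).
/u…i/ gap (V4→V5): cluster /bl/ — /bl/ is itself a permitted onset, so the whole cluster goes right; preceding coda = ∅.
So the parse is plud.blamf.su.vu.blim.
Classifying each syllable: /plud/ (closed), /blamf/ (closed), /su/ (open), /vu/ (open), /blim/ (closed).
Open syllables: 2.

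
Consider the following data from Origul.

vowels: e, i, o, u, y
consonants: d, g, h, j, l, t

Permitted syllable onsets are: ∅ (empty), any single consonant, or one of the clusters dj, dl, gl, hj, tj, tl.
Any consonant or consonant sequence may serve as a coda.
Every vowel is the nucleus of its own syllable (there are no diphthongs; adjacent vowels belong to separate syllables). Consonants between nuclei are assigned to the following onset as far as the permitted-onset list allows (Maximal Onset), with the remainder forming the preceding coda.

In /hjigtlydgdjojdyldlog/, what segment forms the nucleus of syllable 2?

Nuclei (vowels): i, y, o, y, o → 5 syllables.
The second nucleus (vowel 2 from the left) is /y/.

y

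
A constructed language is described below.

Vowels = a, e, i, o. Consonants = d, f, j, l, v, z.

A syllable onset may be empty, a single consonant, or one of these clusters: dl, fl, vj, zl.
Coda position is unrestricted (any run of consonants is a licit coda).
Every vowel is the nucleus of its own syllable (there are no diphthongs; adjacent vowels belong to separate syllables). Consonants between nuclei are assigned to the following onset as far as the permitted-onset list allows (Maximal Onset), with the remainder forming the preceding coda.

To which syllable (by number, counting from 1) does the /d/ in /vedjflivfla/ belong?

1

Vowels present: e, i, a; each is a nucleus, giving 3 syllables.
/e…i/ gap (V1→V2): cluster /djfl/ — the longest permitted-onset suffix is /fl/; onset = /fl/, preceding coda = /dj/.
/i…a/ gap (V2→V3): cluster /vfl/ — the longest permitted-onset suffix is /fl/; onset = /fl/, preceding coda = /v/.
So the parse is vedj.fliv.fla.
The /d/ is in the coda of syllable 1 (/vedj/).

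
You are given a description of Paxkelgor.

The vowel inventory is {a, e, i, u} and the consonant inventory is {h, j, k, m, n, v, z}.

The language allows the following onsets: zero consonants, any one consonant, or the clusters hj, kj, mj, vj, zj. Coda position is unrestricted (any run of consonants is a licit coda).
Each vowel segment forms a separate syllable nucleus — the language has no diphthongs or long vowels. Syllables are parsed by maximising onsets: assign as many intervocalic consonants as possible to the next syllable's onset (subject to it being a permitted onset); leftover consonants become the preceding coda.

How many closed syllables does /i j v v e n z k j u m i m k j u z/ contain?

The vowels are i, e, u, i, u — 5 nuclei, so 5 syllables.
V1 /i/ – V2 /e/: /jvv/ splits as /jv/ + /v/ (/v/ is the longest suffix that is a licit onset).
V2 /e/ – V3 /u/: /nzkj/ splits as /nz/ + /kj/ (/kj/ is the longest suffix that is a licit onset).
V3 /u/ – V4 /i/: /m/ → onset of the next syllable (single consonants are always licit onsets).
V4 /i/ – V5 /u/: /mkj/ splits as /m/ + /kj/ (/kj/ is the longest suffix that is a licit onset).
Syllabification: ijv.venz.kju.mim.kjuz.
Classifying each syllable: /ijv/ (closed), /venz/ (closed), /kju/ (open), /mim/ (closed), /kjuz/ (closed).
Closed syllables: 4.

4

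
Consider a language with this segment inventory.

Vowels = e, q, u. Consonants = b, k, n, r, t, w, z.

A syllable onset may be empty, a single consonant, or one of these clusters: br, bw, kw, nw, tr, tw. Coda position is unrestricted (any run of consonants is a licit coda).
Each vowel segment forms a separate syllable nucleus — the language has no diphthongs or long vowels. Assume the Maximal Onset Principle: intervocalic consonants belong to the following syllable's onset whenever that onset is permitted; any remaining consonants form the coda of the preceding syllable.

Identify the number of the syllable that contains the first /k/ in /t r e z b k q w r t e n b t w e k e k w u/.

2

The vowels are e, q, e, e, e, u — 6 nuclei, so 6 syllables.
σ1/σ2 boundary: /zbk/ — longest licit onset from the right is /k/, leaving /zb/ as coda.
σ2/σ3 boundary: /wrt/; trying suffixes from longest down, /t/ is the first permitted one, so coda /wr/ | onset /t/.
σ3/σ4 boundary: cluster /nbtw/ — the longest permitted-onset suffix is /tw/; onset = /tw/, preceding coda = /nb/.
σ4/σ5 boundary: /k/ is a single consonant, so it becomes the next onset.
σ5/σ6 boundary: cluster /kw/ — /kw/ is itself a permitted onset, so the whole cluster goes right; preceding coda = ∅.
Syllabification: trezb.kqwr.tenb.twe.ke.kwu.
The first /k/ is in the onset of syllable 2 (/kqwr/).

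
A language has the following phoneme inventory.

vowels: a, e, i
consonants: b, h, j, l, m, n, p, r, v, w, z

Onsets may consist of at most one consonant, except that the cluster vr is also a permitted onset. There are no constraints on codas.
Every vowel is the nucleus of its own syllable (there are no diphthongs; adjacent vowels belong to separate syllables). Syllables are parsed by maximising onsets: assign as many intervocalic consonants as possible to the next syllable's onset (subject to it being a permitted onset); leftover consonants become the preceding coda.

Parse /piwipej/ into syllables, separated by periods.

Vowels present: i, i, e; each is a nucleus, giving 3 syllables.
σ1/σ2 boundary: /w/ is a single consonant, so it becomes the next onset.
σ2/σ3 boundary: /p/ → onset of the next syllable (single consonants are always licit onsets).

pi.wi.pej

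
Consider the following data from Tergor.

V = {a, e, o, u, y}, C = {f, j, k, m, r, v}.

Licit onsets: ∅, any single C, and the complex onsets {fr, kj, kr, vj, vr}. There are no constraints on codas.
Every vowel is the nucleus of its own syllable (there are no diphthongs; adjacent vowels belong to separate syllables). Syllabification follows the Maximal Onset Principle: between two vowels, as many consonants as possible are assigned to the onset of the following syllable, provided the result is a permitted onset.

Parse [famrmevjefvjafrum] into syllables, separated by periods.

Vowels present: a, e, e, a, u; each is a nucleus, giving 5 syllables.
Between /a/ (V1) and /e/ (V2): /mrm/; trying suffixes from longest down, /m/ is the first permitted one, so coda /mr/ | onset /m/.
Between /e/ (V2) and /e/ (V3): cluster /vj/ — /vj/ is itself a permitted onset, so the whole cluster goes right; preceding coda = ∅.
Between /e/ (V3) and /a/ (V4): /fvj/ — longest licit onset from the right is /vj/, leaving /f/ as coda.
Between /a/ (V4) and /u/ (V5): /fr/ — entire cluster is a permitted onset → onset /fr/, coda ∅.

famr.me.vjef.vja.frum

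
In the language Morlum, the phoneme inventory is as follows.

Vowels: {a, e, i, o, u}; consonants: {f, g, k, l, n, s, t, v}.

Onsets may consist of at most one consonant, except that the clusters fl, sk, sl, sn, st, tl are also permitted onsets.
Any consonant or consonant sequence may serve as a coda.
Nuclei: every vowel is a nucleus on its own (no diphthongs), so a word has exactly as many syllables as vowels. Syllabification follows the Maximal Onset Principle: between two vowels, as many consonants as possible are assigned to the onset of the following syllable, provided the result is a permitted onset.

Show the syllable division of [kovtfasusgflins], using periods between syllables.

kovt.fa.susg.flins

Nuclei (vowels): o, a, u, i → 4 syllables.
/o…a/ gap (V1→V2): /vtf/ — longest licit onset from the right is /f/, leaving /vt/ as coda.
/a…u/ gap (V2→V3): /s/ is a single consonant, so it becomes the next onset.
/u…i/ gap (V3→V4): /sgfl/ splits as /sg/ + /fl/ (/fl/ is the longest suffix that is a licit onset).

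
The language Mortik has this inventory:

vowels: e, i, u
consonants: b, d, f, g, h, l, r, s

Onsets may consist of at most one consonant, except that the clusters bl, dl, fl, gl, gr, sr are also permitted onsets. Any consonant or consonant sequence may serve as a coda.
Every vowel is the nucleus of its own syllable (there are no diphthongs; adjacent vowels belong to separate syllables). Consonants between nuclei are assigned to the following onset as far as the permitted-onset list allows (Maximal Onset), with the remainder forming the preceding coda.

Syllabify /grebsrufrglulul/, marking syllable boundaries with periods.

Vowels present: e, u, u, u; each is a nucleus, giving 4 syllables.
σ1/σ2 boundary: /bsr/; trying suffixes from longest down, /sr/ is the first permitted one, so coda /b/ | onset /sr/.
σ2/σ3 boundary: cluster /frgl/ — the longest permitted-onset suffix is /gl/; onset = /gl/, preceding coda = /fr/.
σ3/σ4 boundary: /l/ → onset of the next syllable (single consonants are always licit onsets).

greb.srufr.glu.lul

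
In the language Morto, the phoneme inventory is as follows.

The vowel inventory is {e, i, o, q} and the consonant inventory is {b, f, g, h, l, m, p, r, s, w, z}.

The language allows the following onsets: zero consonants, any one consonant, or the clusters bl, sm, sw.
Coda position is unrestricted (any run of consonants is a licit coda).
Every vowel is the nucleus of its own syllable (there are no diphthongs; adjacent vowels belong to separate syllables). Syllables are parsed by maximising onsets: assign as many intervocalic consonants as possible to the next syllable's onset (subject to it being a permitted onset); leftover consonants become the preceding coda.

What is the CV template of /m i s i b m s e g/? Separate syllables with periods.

Nuclei (vowels): i, i, e → 3 syllables.
σ1/σ2 boundary: just /s/ — single C goes to the following onset.
σ2/σ3 boundary: /bms/; trying suffixes from longest down, /s/ is the first permitted one, so coda /bm/ | onset /s/.
Putting it together: mi.sibm.seg.
Mapping each syllable to C/V: /mi/ → CV, /sibm/ → CVCC, /seg/ → CVC.

CV.CVCC.CVC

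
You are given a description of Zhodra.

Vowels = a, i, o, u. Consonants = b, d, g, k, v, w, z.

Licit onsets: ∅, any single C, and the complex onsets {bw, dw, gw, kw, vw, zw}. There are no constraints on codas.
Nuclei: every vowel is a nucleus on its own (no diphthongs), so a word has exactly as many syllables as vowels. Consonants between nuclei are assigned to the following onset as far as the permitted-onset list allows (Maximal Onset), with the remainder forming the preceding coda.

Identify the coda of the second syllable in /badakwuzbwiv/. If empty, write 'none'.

The vowels are a, a, u, i — 4 nuclei, so 4 syllables.
Between /a/ (V1) and /a/ (V2): /d/ is a single consonant, so it becomes the next onset.
Between /a/ (V2) and /u/ (V3): cluster /kw/ — /kw/ is itself a permitted onset, so the whole cluster goes right; preceding coda = ∅.
Between /u/ (V3) and /i/ (V4): cluster /zbw/ — the longest permitted-onset suffix is /bw/; onset = /bw/, preceding coda = /z/.
Putting it together: ba.da.kwuz.bwiv.
Syllable 2 is /da/: onset /d/, nucleus /a/, coda ∅.

none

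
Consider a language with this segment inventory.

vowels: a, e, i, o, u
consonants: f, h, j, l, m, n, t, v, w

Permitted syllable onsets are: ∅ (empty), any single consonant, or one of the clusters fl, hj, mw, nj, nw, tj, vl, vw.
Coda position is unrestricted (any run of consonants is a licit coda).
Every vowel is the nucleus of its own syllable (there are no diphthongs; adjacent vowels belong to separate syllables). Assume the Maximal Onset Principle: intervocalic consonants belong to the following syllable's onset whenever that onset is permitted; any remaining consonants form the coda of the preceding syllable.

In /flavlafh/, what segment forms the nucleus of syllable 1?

a

Nuclei (vowels): a, a → 2 syllables.
The first nucleus (vowel 1 from the left) is /a/.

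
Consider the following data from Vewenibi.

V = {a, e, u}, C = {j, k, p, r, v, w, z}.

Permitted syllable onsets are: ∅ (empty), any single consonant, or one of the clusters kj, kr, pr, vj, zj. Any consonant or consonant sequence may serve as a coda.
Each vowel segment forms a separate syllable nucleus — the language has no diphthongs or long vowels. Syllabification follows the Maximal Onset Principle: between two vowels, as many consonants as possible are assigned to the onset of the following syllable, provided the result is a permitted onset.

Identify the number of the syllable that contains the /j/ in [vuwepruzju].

4

Nuclei (vowels): u, e, u, u → 4 syllables.
V1 /u/ – V2 /e/: /w/ is a single consonant, so it becomes the next onset.
V2 /e/ – V3 /u/: /pr/ — entire cluster is a permitted onset → onset /pr/, coda ∅.
V3 /u/ – V4 /u/: cluster /zj/ — /zj/ is itself a permitted onset, so the whole cluster goes right; preceding coda = ∅.
So the parse is vu.we.pru.zju.
The /j/ is in the onset of syllable 4 (/zju/).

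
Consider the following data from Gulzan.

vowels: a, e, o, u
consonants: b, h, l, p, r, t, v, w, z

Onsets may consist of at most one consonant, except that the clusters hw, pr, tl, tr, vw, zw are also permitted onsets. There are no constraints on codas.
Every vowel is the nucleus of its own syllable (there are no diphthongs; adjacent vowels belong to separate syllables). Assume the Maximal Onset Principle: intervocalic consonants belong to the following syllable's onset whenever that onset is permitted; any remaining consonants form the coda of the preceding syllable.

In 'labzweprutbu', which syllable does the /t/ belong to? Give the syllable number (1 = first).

3

Nuclei (vowels): a, e, u, u → 4 syllables.
V1 /a/ – V2 /e/: /bzw/ — longest licit onset from the right is /zw/, leaving /b/ as coda.
V2 /e/ – V3 /u/: /pr/ — entire cluster is a permitted onset → onset /pr/, coda ∅.
V3 /u/ – V4 /u/: /tb/; trying suffixes from longest down, /b/ is the first permitted one, so coda /t/ | onset /b/.
Putting it together: lab.zwe.prut.bu.
The /t/ is in the coda of syllable 3 (/prut/).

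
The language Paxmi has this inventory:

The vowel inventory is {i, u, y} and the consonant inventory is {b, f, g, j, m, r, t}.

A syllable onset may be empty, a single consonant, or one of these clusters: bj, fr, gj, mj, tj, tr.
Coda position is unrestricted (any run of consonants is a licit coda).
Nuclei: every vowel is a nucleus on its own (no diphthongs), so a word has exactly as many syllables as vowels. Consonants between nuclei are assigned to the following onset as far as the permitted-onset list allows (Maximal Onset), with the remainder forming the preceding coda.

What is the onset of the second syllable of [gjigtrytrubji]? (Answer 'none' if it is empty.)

Vowels present: i, y, u, i; each is a nucleus, giving 4 syllables.
V1 /i/ – V2 /y/: cluster /gtr/ — the longest permitted-onset suffix is /tr/; onset = /tr/, preceding coda = /g/.
V2 /y/ – V3 /u/: cluster /tr/ — /tr/ is itself a permitted onset, so the whole cluster goes right; preceding coda = ∅.
V3 /u/ – V4 /i/: /bj/ is a licit onset in full, so it all attaches to the next syllable.
Result: gjig.try.tru.bji.
Syllable 2 is /try/: onset /tr/, nucleus /y/, coda ∅.

tr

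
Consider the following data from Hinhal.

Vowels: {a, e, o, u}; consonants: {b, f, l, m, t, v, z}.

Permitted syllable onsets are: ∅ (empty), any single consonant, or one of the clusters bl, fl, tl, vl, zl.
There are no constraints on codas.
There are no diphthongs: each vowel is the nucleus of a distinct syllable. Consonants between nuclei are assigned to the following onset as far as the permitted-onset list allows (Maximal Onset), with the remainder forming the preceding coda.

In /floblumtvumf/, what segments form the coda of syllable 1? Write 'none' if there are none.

none

The vowels are o, u, u — 3 nuclei, so 3 syllables.
/o…u/ gap (V1→V2): /bl/ — entire cluster is a permitted onset → onset /bl/, coda ∅.
/u…u/ gap (V2→V3): cluster /mtv/ — the longest permitted-onset suffix is /v/; onset = /v/, preceding coda = /mt/.
Syllabification: flo.blumt.vumf.
Syllable 1 is /flo/: onset /fl/, nucleus /o/, coda ∅.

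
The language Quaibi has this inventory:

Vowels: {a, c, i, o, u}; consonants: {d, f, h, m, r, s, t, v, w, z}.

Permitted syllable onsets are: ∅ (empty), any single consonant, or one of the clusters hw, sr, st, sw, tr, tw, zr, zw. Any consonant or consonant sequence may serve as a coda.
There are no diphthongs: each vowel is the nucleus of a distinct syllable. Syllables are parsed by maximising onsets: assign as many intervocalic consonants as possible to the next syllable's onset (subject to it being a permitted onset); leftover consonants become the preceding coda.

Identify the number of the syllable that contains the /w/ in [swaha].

1

Vowels present: a, a; each is a nucleus, giving 2 syllables.
Between /a/ (V1) and /a/ (V2): /h/ → onset of the next syllable (single consonants are always licit onsets).
Result: swa.ha.
The /w/ is in the onset of syllable 1 (/swa/).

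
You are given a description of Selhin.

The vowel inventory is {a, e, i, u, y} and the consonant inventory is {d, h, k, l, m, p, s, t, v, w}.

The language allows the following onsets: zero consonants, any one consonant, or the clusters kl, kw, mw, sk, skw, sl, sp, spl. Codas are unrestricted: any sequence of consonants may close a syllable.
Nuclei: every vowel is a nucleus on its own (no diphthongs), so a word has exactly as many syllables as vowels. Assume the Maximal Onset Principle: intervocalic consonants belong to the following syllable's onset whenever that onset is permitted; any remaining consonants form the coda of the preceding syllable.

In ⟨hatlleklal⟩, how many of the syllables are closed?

The vowels are a, e, a — 3 nuclei, so 3 syllables.
σ1/σ2 boundary: /tll/ splits as /tl/ + /l/ (/l/ is the longest suffix that is a licit onset).
σ2/σ3 boundary: cluster /kl/ — /kl/ is itself a permitted onset, so the whole cluster goes right; preceding coda = ∅.
Syllabification: hatl.le.klal.
Classifying each syllable: /hatl/ (closed), /le/ (open), /klal/ (closed).
Closed syllables: 2.

2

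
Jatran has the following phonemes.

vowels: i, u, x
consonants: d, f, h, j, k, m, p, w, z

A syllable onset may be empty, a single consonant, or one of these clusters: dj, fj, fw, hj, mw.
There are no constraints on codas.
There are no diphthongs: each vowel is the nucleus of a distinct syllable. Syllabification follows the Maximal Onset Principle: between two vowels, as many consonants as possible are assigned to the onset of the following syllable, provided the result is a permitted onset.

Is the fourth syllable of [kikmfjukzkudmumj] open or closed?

closed

The vowels are i, u, u, u — 4 nuclei, so 4 syllables.
V1 /i/ – V2 /u/: /kmfj/; trying suffixes from longest down, /fj/ is the first permitted one, so coda /km/ | onset /fj/.
V2 /u/ – V3 /u/: /kzk/; trying suffixes from longest down, /k/ is the first permitted one, so coda /kz/ | onset /k/.
V3 /u/ – V4 /u/: /dm/ splits as /d/ + /m/ (/m/ is the longest suffix that is a licit onset).
Syllabification: kikm.fjukz.kud.mumj.
Syllable 4 is /mumj/ with coda /mj/, so it is closed.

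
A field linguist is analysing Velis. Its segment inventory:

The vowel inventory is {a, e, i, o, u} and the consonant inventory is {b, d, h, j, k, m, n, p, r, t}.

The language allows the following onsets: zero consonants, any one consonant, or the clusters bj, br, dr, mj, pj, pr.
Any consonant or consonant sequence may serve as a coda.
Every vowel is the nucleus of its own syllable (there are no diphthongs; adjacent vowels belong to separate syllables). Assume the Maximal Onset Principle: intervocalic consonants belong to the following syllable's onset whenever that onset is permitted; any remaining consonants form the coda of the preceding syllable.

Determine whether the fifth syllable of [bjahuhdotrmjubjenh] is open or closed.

Nuclei (vowels): a, u, o, u, e → 5 syllables.
/a…u/ gap (V1→V2): /h/ is a single consonant, so it becomes the next onset.
/u…o/ gap (V2→V3): cluster /hd/ — the longest permitted-onset suffix is /d/; onset = /d/, preceding coda = /h/.
/o…u/ gap (V3→V4): cluster /trmj/ — the longest permitted-onset suffix is /mj/; onset = /mj/, preceding coda = /tr/.
/u…e/ gap (V4→V5): /bj/ — entire cluster is a permitted onset → onset /bj/, coda ∅.
Result: bja.huh.dotr.mju.bjenh.
Syllable 5 is /bjenh/ with coda /nh/, so it is closed.

closed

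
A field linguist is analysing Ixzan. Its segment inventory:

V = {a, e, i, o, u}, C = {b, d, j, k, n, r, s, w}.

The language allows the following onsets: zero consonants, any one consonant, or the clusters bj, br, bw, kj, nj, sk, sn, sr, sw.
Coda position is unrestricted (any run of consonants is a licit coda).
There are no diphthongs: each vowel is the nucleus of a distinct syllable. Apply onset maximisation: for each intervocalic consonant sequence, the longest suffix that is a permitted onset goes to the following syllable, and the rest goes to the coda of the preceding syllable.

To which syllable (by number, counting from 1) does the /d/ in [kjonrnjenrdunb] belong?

3

The vowels are o, e, u — 3 nuclei, so 3 syllables.
Between /o/ (V1) and /e/ (V2): /nrnj/ splits as /nr/ + /nj/ (/nj/ is the longest suffix that is a licit onset).
Between /e/ (V2) and /u/ (V3): cluster /nrd/ — the longest permitted-onset suffix is /d/; onset = /d/, preceding coda = /nr/.
Result: kjonr.njenr.dunb.
The /d/ is in the onset of syllable 3 (/dunb/).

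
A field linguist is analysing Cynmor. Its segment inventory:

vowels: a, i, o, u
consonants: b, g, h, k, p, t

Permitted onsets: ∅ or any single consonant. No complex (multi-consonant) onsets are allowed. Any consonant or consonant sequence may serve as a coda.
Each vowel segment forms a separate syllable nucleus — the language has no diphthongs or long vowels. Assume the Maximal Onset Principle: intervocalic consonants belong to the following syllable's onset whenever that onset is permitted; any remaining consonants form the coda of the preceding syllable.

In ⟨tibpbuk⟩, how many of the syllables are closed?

2

Nuclei (vowels): i, u → 2 syllables.
/i…u/ gap (V1→V2): /bpb/; trying suffixes from longest down, /b/ is the first permitted one, so coda /bp/ | onset /b/.
Syllabification: tibp.buk.
Classifying each syllable: /tibp/ (closed), /buk/ (closed).
Closed syllables: 2.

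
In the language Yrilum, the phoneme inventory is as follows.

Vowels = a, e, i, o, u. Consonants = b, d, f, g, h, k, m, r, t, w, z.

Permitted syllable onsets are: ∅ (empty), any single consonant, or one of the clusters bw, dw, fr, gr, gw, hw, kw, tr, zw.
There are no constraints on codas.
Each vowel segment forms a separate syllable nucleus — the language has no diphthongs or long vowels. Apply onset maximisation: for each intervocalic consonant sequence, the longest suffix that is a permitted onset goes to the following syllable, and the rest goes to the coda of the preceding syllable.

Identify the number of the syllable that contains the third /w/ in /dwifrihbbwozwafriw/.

The vowels are i, i, o, a, i — 5 nuclei, so 5 syllables.
V1 /i/ – V2 /i/: /fr/ — entire cluster is a permitted onset → onset /fr/, coda ∅.
V2 /i/ – V3 /o/: cluster /hbbw/ — the longest permitted-onset suffix is /bw/; onset = /bw/, preceding coda = /hb/.
V3 /o/ – V4 /a/: cluster /zw/ — /zw/ is itself a permitted onset, so the whole cluster goes right; preceding coda = ∅.
V4 /a/ – V5 /i/: /fr/ is a licit onset in full, so it all attaches to the next syllable.
Syllabification: dwi.frihb.bwo.zwa.friw.
The third /w/ is in the onset of syllable 4 (/zwa/).

4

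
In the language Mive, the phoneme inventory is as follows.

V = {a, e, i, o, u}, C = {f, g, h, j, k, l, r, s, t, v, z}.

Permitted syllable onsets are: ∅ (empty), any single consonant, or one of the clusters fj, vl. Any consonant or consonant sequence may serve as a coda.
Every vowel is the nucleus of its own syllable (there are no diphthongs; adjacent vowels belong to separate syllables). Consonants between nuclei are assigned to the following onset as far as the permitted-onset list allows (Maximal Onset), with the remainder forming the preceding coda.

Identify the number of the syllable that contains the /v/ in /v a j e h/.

1

The vowels are a, e — 2 nuclei, so 2 syllables.
σ1/σ2 boundary: just /j/ — single C goes to the following onset.
Syllabification: va.jeh.
The /v/ is in the onset of syllable 1 (/va/).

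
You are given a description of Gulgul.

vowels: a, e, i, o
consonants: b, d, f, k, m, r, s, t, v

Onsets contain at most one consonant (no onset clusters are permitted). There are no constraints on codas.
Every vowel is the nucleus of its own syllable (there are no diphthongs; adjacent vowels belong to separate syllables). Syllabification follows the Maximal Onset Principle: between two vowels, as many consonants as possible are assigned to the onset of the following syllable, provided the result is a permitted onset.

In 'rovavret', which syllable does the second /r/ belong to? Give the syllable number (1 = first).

The vowels are o, a, e — 3 nuclei, so 3 syllables.
Between /o/ (V1) and /a/ (V2): just /v/ — single C goes to the following onset.
Between /a/ (V2) and /e/ (V3): /vr/ — longest licit onset from the right is /r/, leaving /v/ as coda.
Putting it together: ro.vav.ret.
The second /r/ is in the onset of syllable 3 (/ret/).

3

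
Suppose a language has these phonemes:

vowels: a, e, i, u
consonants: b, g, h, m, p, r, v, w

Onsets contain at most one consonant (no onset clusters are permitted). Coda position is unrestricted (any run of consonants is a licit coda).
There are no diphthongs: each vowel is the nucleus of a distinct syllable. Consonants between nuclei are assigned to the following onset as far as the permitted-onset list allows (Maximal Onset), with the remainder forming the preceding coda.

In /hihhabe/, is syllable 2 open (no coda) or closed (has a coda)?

open

Vowels present: i, a, e; each is a nucleus, giving 3 syllables.
Between /i/ (V1) and /a/ (V2): /hh/ splits as /h/ + /h/ (/h/ is the longest suffix that is a licit onset).
Between /a/ (V2) and /e/ (V3): /b/ is a single consonant, so it becomes the next onset.
Result: hih.ha.be.
Syllable 2 is /ha/; it ends in its nucleus with no coda, so it is open.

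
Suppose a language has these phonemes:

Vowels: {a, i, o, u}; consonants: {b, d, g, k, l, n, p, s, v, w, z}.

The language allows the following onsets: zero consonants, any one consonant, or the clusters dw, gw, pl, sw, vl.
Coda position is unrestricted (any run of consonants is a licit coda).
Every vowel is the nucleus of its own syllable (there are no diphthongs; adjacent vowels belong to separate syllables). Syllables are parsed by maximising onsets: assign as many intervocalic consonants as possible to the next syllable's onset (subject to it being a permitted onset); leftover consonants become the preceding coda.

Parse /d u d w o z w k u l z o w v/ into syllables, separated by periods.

du.dwozw.kul.zowv

The vowels are u, o, u, o — 4 nuclei, so 4 syllables.
/u…o/ gap (V1→V2): cluster /dw/ — /dw/ is itself a permitted onset, so the whole cluster goes right; preceding coda = ∅.
/o…u/ gap (V2→V3): /zwk/ splits as /zw/ + /k/ (/k/ is the longest suffix that is a licit onset).
/u…o/ gap (V3→V4): /lz/; trying suffixes from longest down, /z/ is the first permitted one, so coda /l/ | onset /z/.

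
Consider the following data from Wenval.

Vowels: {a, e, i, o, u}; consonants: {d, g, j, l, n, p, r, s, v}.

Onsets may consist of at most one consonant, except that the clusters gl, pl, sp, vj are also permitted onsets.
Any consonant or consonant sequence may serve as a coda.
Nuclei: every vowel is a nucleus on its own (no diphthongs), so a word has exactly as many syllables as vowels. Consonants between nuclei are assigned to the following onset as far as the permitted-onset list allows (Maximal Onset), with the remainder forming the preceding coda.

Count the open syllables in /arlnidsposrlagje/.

1

Nuclei (vowels): a, i, o, a, e → 5 syllables.
V1 /a/ – V2 /i/: /rln/ splits as /rl/ + /n/ (/n/ is the longest suffix that is a licit onset).
V2 /i/ – V3 /o/: cluster /dsp/ — the longest permitted-onset suffix is /sp/; onset = /sp/, preceding coda = /d/.
V3 /o/ – V4 /a/: /srl/ splits as /sr/ + /l/ (/l/ is the longest suffix that is a licit onset).
V4 /a/ – V5 /e/: /gj/; trying suffixes from longest down, /j/ is the first permitted one, so coda /g/ | onset /j/.
Syllabification: arl.nid.sposr.lag.je.
Classifying each syllable: /arl/ (closed), /nid/ (closed), /sposr/ (closed), /lag/ (closed), /je/ (open).
Open syllables: 1.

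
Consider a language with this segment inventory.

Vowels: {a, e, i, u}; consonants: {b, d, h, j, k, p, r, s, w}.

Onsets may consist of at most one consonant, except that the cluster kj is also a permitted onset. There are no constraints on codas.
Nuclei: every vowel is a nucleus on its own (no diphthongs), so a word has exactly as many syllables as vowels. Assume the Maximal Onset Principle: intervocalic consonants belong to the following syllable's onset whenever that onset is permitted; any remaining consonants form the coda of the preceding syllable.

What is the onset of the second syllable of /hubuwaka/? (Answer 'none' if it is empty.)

The vowels are u, u, a, a — 4 nuclei, so 4 syllables.
σ1/σ2 boundary: /b/ → onset of the next syllable (single consonants are always licit onsets).
σ2/σ3 boundary: /w/ → onset of the next syllable (single consonants are always licit onsets).
σ3/σ4 boundary: /k/ → onset of the next syllable (single consonants are always licit onsets).
Syllabification: hu.bu.wa.ka.
Syllable 2 is /bu/: onset /b/, nucleus /u/, coda ∅.

b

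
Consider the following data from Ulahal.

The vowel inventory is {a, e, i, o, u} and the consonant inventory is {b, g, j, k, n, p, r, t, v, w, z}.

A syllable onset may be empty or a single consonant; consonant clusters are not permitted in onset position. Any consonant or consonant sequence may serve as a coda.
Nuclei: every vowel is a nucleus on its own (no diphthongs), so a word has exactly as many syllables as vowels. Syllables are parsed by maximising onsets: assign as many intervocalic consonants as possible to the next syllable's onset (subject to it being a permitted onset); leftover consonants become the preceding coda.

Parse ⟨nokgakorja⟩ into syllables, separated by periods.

nok.ga.kor.ja

Vowels present: o, a, o, a; each is a nucleus, giving 4 syllables.
V1 /o/ – V2 /a/: /kg/; trying suffixes from longest down, /g/ is the first permitted one, so coda /k/ | onset /g/.
V2 /a/ – V3 /o/: /k/ → onset of the next syllable (single consonants are always licit onsets).
V3 /o/ – V4 /a/: /rj/ splits as /r/ + /j/ (/j/ is the longest suffix that is a licit onset).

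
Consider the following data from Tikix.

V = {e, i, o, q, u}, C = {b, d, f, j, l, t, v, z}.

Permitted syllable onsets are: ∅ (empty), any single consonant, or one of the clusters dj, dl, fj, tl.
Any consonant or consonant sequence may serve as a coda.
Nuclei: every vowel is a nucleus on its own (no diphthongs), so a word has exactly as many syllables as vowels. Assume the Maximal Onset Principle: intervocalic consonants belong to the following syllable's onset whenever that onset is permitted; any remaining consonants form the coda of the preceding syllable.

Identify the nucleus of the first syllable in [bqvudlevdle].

The vowels are q, u, e, e — 4 nuclei, so 4 syllables.
The first nucleus (vowel 1 from the left) is /q/.

q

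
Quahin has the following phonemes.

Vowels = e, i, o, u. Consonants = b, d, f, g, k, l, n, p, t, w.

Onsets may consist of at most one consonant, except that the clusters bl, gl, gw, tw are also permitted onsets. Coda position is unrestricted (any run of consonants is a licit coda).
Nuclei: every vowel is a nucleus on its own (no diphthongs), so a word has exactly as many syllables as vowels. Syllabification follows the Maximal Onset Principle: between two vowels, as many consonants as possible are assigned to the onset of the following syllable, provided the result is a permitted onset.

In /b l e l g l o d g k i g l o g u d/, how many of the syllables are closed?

Nuclei (vowels): e, o, i, o, u → 5 syllables.
Between /e/ (V1) and /o/ (V2): cluster /lgl/ — the longest permitted-onset suffix is /gl/; onset = /gl/, preceding coda = /l/.
Between /o/ (V2) and /i/ (V3): /dgk/ splits as /dg/ + /k/ (/k/ is the longest suffix that is a licit onset).
Between /i/ (V3) and /o/ (V4): /gl/ is a licit onset in full, so it all attaches to the next syllable.
Between /o/ (V4) and /u/ (V5): /g/ is a single consonant, so it becomes the next onset.
Result: blel.glodg.ki.glo.gud.
Classifying each syllable: /blel/ (closed), /glodg/ (closed), /ki/ (open), /glo/ (open), /gud/ (closed).
Closed syllables: 3.

3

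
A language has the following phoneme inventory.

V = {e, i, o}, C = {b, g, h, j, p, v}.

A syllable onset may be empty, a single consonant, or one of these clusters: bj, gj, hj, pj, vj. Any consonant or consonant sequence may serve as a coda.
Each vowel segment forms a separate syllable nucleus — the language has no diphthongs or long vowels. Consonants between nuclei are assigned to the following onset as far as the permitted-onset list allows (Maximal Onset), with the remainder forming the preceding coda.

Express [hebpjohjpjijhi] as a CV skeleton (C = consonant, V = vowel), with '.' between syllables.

Nuclei (vowels): e, o, i, i → 4 syllables.
V1 /e/ – V2 /o/: /bpj/ — longest licit onset from the right is /pj/, leaving /b/ as coda.
V2 /o/ – V3 /i/: /hjpj/ — longest licit onset from the right is /pj/, leaving /hj/ as coda.
V3 /i/ – V4 /i/: /jh/ — longest licit onset from the right is /h/, leaving /j/ as coda.
Syllabification: heb.pjohj.pjij.hi.
Mapping each syllable to C/V: /heb/ → CVC, /pjohj/ → CCVCC, /pjij/ → CCVC, /hi/ → CV.

CVC.CCVCC.CCVC.CV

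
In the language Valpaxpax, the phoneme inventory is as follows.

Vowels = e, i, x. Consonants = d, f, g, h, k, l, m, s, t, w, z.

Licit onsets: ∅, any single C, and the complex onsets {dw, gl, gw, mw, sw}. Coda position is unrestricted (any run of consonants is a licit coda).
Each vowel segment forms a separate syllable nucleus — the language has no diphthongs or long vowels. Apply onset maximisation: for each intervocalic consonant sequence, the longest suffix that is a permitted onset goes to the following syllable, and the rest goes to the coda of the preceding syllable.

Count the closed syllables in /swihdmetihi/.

1

Nuclei (vowels): i, e, i, i → 4 syllables.
/i…e/ gap (V1→V2): /hdm/ splits as /hd/ + /m/ (/m/ is the longest suffix that is a licit onset).
/e…i/ gap (V2→V3): /t/ → onset of the next syllable (single consonants are always licit onsets).
/i…i/ gap (V3→V4): /h/ → onset of the next syllable (single consonants are always licit onsets).
Putting it together: swihd.me.ti.hi.
Classifying each syllable: /swihd/ (closed), /me/ (open), /ti/ (open), /hi/ (open).
Closed syllables: 1.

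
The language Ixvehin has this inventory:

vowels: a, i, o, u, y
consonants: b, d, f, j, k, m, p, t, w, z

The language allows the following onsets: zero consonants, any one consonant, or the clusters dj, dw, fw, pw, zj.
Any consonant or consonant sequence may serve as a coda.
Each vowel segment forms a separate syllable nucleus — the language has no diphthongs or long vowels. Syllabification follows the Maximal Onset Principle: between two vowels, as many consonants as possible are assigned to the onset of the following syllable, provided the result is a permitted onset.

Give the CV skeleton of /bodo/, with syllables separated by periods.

Nuclei (vowels): o, o → 2 syllables.
/o…o/ gap (V1→V2): just /d/ — single C goes to the following onset.
Syllabification: bo.do.
Mapping each syllable to C/V: /bo/ → CV, /do/ → CV.

CV.CV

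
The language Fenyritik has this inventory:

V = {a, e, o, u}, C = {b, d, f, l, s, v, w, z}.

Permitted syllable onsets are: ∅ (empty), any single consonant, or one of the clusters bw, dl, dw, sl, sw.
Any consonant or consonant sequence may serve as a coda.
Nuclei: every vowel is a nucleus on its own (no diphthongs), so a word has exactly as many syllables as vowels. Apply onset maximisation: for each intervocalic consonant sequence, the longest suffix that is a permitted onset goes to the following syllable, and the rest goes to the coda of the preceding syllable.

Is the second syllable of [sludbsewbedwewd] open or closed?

Nuclei (vowels): u, e, e, e → 4 syllables.
Between /u/ (V1) and /e/ (V2): cluster /dbs/ — the longest permitted-onset suffix is /s/; onset = /s/, preceding coda = /db/.
Between /e/ (V2) and /e/ (V3): /wb/; trying suffixes from longest down, /b/ is the first permitted one, so coda /w/ | onset /b/.
Between /e/ (V3) and /e/ (V4): /dw/ — entire cluster is a permitted onset → onset /dw/, coda ∅.
Syllabification: sludb.sew.be.dwewd.
Syllable 2 is /sew/ with coda /w/, so it is closed.

closed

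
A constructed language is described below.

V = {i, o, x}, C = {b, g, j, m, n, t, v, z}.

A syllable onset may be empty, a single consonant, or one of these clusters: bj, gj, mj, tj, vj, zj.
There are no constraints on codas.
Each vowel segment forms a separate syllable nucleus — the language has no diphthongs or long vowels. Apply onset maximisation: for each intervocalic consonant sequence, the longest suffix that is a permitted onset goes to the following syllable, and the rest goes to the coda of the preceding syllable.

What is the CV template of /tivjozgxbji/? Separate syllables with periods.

CV.CCVC.CV.CCV

The vowels are i, o, x, i — 4 nuclei, so 4 syllables.
/i…o/ gap (V1→V2): cluster /vj/ — /vj/ is itself a permitted onset, so the whole cluster goes right; preceding coda = ∅.
/o…x/ gap (V2→V3): /zg/ splits as /z/ + /g/ (/g/ is the longest suffix that is a licit onset).
/x…i/ gap (V3→V4): /bj/ is a licit onset in full, so it all attaches to the next syllable.
Putting it together: ti.vjoz.gx.bji.
Mapping each syllable to C/V: /ti/ → CV, /vjoz/ → CCVC, /gx/ → CV, /bji/ → CCV.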